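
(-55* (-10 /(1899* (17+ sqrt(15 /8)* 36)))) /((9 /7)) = 0.00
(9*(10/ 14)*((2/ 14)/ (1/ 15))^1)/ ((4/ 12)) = 2025/ 49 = 41.33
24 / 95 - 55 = -54.75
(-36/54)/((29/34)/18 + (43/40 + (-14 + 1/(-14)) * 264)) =28560/159096397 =0.00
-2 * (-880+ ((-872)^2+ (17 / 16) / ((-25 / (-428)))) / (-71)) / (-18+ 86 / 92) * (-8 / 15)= 213253976 / 294375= 724.43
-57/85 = -0.67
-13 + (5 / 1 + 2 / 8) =-31 / 4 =-7.75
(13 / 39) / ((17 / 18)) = 6 / 17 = 0.35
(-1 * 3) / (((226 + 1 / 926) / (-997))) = 13.23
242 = 242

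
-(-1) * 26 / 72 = 13 / 36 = 0.36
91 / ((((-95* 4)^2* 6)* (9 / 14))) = 637 / 3898800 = 0.00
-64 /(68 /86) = -80.94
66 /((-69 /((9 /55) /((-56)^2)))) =-9 /180320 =-0.00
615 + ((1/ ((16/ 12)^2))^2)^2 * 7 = 40350567/ 65536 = 615.70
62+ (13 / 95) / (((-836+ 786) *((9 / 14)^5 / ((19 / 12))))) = 1372015286 / 22143375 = 61.96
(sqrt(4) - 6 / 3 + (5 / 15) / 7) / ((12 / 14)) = 1 / 18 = 0.06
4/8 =1/2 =0.50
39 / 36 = 13 / 12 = 1.08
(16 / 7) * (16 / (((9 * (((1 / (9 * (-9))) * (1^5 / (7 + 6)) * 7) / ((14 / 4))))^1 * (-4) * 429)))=96 / 77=1.25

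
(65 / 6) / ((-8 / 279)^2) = 1686555 / 128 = 13176.21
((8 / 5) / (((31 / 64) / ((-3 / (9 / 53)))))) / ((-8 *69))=3392 / 32085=0.11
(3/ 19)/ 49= 3/ 931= 0.00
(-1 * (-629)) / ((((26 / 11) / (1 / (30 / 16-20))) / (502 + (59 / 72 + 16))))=-51691849 / 6786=-7617.43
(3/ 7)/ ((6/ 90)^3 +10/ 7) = 10125/ 33757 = 0.30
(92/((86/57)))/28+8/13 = 21859/7826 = 2.79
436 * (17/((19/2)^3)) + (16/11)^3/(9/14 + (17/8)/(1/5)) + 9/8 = 462834962111/46084852792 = 10.04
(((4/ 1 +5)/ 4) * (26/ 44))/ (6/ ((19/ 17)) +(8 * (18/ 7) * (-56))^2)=741/ 739642288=0.00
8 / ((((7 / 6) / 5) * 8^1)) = 4.29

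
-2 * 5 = -10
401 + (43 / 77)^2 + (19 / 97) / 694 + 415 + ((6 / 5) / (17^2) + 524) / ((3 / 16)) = 6247832238342847 / 1730221709370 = 3611.00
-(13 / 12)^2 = -169 / 144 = -1.17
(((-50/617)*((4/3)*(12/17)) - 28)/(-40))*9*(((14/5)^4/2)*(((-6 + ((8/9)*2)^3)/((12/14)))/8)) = -57332021593/5310056250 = -10.80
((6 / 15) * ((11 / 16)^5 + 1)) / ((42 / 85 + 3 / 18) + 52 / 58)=1789038333 / 6037962752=0.30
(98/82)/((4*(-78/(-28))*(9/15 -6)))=-1715/86346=-0.02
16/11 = 1.45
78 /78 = 1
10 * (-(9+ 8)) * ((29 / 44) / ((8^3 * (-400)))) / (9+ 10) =493 / 17121280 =0.00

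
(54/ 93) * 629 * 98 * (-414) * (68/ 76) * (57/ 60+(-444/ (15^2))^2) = -23642131318218/ 368125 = -64223107.15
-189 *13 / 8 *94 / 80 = -115479 / 320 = -360.87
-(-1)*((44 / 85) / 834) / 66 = 0.00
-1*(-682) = 682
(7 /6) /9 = 7 /54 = 0.13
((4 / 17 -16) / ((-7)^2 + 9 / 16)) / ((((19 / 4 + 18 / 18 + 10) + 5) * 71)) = -17152 / 79443533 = -0.00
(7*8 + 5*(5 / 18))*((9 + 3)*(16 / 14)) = 16528 / 21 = 787.05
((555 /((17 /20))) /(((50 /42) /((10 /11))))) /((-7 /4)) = -284.92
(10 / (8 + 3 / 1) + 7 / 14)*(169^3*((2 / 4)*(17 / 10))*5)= 2543728343 / 88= 28906003.90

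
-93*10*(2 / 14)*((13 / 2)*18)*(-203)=3155490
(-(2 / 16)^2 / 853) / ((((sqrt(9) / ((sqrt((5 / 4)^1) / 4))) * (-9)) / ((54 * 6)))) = 3 * sqrt(5) / 109184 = 0.00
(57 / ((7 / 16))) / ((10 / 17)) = 7752 / 35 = 221.49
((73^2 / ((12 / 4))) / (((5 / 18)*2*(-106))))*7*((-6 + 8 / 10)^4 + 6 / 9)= -25593177967 / 165625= -154524.85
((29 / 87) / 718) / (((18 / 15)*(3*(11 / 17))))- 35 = -14927135 / 426492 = -35.00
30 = 30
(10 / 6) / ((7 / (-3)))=-5 / 7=-0.71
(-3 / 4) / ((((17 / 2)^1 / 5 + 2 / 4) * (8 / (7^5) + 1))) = -16807 / 49324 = -0.34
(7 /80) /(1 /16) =7 /5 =1.40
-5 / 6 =-0.83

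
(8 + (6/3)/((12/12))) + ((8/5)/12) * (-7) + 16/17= 2552/255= 10.01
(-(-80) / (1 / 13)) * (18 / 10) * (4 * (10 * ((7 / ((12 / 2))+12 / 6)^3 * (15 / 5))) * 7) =49933520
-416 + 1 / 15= -6239 / 15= -415.93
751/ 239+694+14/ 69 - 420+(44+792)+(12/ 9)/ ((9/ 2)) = 165285551/ 148419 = 1113.64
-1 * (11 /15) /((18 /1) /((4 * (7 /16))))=-77 /1080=-0.07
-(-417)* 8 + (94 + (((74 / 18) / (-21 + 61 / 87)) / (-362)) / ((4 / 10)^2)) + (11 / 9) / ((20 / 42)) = 131664878693 / 38357520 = 3432.57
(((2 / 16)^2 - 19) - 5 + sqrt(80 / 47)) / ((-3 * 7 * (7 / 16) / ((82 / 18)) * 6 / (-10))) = -18.74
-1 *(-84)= 84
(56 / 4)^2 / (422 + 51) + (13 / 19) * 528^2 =1714246540 / 8987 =190747.36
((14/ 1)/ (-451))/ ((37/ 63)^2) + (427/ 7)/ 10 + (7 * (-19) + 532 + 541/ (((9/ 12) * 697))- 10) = 124708084019/ 314883690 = 396.04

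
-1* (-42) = 42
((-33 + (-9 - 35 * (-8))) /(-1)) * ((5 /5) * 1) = -238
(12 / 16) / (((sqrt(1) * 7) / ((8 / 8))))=3 / 28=0.11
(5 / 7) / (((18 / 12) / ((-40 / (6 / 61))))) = -12200 / 63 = -193.65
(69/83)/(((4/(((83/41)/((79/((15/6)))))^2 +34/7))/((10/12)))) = 164219773565/195050921632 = 0.84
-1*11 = -11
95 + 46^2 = 2211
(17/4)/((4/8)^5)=136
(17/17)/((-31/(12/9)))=-4/93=-0.04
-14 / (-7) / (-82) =-1 / 41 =-0.02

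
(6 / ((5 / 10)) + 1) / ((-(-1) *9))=13 / 9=1.44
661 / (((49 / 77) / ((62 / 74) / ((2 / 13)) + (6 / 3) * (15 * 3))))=7336439 / 74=99141.07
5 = 5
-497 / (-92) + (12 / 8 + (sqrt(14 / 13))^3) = 14 * sqrt(182) / 169 + 635 / 92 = 8.02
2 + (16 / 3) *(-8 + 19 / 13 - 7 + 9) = -866 / 39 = -22.21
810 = 810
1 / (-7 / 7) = -1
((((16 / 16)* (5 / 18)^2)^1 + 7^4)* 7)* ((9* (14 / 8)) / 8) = 38119501 / 1152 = 33089.84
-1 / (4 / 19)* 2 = -19 / 2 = -9.50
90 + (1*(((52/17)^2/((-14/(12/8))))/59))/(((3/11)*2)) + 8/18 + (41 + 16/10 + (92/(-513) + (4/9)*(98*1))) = 54001773613/306150705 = 176.39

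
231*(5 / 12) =385 / 4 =96.25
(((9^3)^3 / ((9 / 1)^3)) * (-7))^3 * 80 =-4118596792549655880240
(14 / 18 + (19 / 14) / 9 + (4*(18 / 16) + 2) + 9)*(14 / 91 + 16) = 3450 / 13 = 265.38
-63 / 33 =-21 / 11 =-1.91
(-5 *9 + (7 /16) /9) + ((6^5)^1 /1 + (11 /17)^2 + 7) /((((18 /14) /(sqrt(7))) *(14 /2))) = -6473 /144 + 2249408 *sqrt(7) /2601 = 2243.16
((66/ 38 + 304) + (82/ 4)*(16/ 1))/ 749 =12041/ 14231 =0.85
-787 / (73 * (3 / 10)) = -7870 / 219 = -35.94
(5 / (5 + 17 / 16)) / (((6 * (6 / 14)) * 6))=140 / 2619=0.05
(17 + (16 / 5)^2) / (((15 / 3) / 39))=26559 / 125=212.47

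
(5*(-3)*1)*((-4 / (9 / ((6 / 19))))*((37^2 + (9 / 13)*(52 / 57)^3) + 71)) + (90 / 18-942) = 819335509 / 390963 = 2095.69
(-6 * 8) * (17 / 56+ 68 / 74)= -58.68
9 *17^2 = 2601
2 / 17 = 0.12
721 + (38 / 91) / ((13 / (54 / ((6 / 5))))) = 854653 / 1183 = 722.45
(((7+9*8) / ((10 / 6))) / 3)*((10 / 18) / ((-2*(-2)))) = 79 / 36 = 2.19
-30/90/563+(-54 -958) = -1709269/1689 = -1012.00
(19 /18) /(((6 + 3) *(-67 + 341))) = 19 /44388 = 0.00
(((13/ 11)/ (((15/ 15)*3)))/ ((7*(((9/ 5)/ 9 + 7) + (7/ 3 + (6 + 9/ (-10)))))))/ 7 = 130/ 236621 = 0.00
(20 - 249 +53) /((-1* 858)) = 8 /39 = 0.21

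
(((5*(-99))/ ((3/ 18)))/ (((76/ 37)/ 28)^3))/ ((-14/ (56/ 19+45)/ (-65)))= -218252606747175/ 130321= -1674730908.66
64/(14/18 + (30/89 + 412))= 51264/330905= 0.15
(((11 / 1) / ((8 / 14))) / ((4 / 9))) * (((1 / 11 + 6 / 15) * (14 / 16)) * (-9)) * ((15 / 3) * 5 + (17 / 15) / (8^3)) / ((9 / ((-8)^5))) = 762115473 / 50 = 15242309.46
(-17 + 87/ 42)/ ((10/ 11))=-2299/ 140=-16.42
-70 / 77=-10 / 11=-0.91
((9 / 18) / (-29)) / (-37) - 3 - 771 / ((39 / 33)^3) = -2216369435 / 4714762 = -470.09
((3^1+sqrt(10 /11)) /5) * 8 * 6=48 * sqrt(110) /55+144 /5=37.95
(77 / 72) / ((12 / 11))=847 / 864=0.98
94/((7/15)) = 1410/7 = 201.43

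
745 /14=53.21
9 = 9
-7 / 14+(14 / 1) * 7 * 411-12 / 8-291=39985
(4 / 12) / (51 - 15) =1 / 108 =0.01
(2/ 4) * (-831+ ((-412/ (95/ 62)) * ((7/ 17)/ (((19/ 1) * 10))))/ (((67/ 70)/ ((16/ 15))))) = -25646757671/ 61676850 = -415.82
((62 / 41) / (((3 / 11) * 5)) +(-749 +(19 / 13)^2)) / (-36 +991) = -77510042 / 99257925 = -0.78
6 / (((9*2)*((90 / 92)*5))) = 0.07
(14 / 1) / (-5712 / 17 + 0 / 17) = -1 / 24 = -0.04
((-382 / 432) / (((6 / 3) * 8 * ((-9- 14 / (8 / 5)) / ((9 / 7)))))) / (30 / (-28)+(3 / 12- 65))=-191 / 3140472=-0.00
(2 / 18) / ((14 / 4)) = 0.03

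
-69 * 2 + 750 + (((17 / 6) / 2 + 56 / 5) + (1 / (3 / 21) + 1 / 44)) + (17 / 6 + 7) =35281 / 55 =641.47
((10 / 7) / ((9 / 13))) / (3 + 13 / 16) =0.54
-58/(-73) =58/73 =0.79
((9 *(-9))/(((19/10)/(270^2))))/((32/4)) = -7381125/19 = -388480.26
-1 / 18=-0.06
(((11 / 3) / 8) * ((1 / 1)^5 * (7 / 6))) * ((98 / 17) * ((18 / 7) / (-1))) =-539 / 68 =-7.93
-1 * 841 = -841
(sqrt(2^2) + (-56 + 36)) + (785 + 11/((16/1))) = 12283/16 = 767.69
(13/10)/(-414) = -13/4140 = -0.00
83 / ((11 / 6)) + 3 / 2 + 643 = 15175 / 22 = 689.77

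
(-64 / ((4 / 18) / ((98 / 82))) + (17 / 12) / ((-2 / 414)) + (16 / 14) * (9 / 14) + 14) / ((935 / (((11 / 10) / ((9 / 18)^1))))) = -5004101 / 3415300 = -1.47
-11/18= -0.61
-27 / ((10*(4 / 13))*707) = -351 / 28280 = -0.01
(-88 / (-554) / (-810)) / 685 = -22 / 76846725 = -0.00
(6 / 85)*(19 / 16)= 0.08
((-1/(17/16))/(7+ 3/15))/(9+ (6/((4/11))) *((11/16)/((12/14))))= -0.01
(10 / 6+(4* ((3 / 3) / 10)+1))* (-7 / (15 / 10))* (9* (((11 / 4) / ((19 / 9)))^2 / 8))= -1577961 / 57760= -27.32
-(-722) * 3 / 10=1083 / 5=216.60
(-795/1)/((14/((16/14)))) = -3180/49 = -64.90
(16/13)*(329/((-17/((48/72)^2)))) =-21056/1989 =-10.59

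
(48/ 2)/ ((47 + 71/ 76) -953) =-1824/ 68785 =-0.03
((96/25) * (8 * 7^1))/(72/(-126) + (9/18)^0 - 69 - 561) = -12544/36725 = -0.34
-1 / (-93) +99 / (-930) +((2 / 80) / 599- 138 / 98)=-164195719 / 109185720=-1.50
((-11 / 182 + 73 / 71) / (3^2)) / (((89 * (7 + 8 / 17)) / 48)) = 1700680 / 219086049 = 0.01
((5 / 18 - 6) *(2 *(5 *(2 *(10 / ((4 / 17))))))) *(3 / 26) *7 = -306425 / 78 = -3928.53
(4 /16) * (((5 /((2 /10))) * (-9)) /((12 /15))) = -1125 /16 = -70.31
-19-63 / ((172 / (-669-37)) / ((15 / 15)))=20605 / 86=239.59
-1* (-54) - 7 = 47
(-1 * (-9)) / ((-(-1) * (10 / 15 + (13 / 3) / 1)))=9 / 5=1.80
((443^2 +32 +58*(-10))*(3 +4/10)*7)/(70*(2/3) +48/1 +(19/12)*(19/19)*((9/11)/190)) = 6148142616/124969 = 49197.34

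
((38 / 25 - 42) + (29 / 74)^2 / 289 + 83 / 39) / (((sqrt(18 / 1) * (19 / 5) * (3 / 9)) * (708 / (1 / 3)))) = -59175995677 * sqrt(2) / 24907721585760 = -0.00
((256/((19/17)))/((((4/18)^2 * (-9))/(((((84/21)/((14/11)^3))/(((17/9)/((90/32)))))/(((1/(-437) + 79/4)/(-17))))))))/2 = 7587738180/11840017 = 640.86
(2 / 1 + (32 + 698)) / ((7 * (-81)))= -1.29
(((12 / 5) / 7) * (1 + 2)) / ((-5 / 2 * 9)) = -8 / 175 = -0.05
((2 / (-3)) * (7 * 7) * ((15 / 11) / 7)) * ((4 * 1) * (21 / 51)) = -1960 / 187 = -10.48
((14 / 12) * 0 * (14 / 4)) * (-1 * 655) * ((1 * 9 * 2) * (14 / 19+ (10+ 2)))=0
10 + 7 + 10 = 27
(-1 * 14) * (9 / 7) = -18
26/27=0.96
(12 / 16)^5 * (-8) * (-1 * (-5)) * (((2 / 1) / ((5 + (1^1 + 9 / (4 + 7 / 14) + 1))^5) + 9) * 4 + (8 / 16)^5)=-342.02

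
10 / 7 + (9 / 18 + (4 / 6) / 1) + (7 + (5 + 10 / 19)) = 12067 / 798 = 15.12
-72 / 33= -24 / 11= -2.18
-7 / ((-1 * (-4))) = -1.75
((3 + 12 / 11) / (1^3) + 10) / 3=155 / 33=4.70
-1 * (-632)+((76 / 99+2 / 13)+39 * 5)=1065535 / 1287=827.92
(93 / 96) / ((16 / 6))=93 / 256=0.36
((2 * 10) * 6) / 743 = 120 / 743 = 0.16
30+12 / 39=30.31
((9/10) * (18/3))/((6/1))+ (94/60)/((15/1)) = 226/225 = 1.00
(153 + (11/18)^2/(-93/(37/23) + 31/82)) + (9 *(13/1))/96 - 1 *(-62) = 8877647207/41059872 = 216.21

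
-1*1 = -1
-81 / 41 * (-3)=243 / 41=5.93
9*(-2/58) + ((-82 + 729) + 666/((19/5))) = 452896/551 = 821.95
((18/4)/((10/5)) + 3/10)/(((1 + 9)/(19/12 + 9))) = 2159/800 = 2.70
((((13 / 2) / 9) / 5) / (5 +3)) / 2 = 13 / 1440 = 0.01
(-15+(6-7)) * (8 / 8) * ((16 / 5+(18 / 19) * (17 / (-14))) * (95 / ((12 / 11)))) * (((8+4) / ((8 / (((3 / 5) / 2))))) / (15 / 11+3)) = -164923 / 560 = -294.51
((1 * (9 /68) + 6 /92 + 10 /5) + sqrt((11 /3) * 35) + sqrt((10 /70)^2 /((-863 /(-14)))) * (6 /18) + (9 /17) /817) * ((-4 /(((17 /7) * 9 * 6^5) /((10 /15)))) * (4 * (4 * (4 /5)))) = -112 * sqrt(1155) /1673055 - 78647996 /178150800195 - 16 * sqrt(12082) /1443846465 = -0.00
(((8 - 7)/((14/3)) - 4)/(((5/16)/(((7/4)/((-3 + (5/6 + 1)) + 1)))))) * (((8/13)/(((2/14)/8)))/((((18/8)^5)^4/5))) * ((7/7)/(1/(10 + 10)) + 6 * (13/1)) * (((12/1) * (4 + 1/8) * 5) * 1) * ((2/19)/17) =562862696178531696640/1890742120836297927237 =0.30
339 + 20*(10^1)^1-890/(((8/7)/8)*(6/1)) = -1498/3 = -499.33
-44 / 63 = -0.70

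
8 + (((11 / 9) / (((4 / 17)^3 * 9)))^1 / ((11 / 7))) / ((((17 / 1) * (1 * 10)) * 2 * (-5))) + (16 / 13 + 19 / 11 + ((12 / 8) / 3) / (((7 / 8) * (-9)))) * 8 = 16165603777 / 518918400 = 31.15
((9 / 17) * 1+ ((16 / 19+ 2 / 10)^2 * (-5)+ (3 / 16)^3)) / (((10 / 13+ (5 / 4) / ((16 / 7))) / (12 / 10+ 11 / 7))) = -258545022879 / 25088056000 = -10.31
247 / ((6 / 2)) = 247 / 3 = 82.33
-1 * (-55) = 55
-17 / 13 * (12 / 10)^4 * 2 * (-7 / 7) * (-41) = -1806624 / 8125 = -222.35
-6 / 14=-3 / 7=-0.43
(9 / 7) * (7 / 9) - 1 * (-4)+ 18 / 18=6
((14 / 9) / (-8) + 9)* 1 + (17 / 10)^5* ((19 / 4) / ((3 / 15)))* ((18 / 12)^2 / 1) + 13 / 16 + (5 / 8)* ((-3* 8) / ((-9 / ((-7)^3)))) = 566459923 / 2880000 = 196.69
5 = 5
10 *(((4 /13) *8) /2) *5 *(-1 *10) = -8000 /13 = -615.38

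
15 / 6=5 / 2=2.50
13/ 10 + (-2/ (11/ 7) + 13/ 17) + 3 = 7091/ 1870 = 3.79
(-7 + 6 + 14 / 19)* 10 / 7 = -50 / 133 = -0.38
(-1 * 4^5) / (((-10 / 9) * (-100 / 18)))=-20736 / 125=-165.89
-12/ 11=-1.09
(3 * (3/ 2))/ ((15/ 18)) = 27/ 5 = 5.40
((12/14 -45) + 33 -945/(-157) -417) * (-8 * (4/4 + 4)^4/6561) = 321.69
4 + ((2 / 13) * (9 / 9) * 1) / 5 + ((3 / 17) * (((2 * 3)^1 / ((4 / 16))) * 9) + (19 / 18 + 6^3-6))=5036227 / 19890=253.20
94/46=47/23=2.04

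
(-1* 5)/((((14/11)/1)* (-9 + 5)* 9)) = 55/504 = 0.11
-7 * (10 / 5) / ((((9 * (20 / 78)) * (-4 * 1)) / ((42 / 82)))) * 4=637 / 205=3.11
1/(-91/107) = -107/91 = -1.18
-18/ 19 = -0.95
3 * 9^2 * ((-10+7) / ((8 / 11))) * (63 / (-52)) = 505197 / 416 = 1214.42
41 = 41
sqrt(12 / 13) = 2 * sqrt(39) / 13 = 0.96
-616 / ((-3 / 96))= 19712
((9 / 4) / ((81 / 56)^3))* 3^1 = 43904 / 19683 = 2.23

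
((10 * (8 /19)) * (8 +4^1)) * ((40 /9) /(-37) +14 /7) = 200320 /2109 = 94.98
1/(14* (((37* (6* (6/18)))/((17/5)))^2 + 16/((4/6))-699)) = -289/814450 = -0.00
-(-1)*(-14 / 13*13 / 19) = -14 / 19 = -0.74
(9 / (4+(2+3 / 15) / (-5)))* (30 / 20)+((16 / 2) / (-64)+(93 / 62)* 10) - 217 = -141213 / 712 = -198.33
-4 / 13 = -0.31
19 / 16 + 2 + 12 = 243 / 16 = 15.19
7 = 7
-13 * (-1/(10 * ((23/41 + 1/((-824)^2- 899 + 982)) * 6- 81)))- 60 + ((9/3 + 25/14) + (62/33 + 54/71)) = -6252069969316/118879450305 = -52.59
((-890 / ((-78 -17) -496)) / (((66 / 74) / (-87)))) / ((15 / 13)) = -2482922 / 19503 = -127.31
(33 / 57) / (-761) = -0.00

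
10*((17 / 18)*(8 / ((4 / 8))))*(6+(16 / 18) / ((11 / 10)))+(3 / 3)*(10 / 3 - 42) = 882188 / 891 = 990.11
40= 40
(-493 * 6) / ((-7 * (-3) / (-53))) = 52258 / 7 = 7465.43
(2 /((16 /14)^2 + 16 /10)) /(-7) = -35 /356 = -0.10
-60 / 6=-10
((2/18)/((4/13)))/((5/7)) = 91/180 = 0.51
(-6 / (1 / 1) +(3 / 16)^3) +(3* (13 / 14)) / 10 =-819279 / 143360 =-5.71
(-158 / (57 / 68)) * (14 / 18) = -75208 / 513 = -146.60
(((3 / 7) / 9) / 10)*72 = 0.34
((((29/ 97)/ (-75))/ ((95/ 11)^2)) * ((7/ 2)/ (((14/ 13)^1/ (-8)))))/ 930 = 45617/ 30530446875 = 0.00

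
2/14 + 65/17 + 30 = 4042/119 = 33.97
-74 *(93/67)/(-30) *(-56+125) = 79143/335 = 236.25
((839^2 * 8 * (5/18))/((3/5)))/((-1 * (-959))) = 70392100/25893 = 2718.58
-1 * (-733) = 733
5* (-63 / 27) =-35 / 3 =-11.67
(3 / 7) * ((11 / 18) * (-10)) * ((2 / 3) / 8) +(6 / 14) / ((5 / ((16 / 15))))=-799 / 6300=-0.13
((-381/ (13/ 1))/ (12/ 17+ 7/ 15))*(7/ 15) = -45339/ 3887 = -11.66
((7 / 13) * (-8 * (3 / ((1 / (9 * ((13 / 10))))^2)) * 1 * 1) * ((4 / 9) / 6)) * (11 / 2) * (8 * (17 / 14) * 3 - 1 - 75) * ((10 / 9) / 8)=23452 / 5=4690.40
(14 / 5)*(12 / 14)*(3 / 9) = 0.80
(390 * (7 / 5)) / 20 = 273 / 10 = 27.30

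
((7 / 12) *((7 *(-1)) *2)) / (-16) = 49 / 96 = 0.51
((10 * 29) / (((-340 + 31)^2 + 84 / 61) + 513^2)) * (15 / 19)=44225 / 69279491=0.00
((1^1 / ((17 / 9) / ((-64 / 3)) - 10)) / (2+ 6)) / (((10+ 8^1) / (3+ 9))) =-16 / 1937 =-0.01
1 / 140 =0.01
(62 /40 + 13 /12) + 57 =1789 /30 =59.63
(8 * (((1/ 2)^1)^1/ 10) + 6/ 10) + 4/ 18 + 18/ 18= 20/ 9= 2.22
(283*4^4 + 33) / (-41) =-72481 / 41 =-1767.83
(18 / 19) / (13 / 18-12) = -324 / 3857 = -0.08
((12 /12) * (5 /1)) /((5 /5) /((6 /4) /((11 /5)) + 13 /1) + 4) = 1505 /1226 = 1.23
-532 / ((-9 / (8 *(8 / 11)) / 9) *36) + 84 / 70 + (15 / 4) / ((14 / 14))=180041 / 1980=90.93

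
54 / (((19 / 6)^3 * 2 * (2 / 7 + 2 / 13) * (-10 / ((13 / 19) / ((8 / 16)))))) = -862407 / 3258025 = -0.26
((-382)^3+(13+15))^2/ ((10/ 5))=1553637679921800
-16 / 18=-8 / 9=-0.89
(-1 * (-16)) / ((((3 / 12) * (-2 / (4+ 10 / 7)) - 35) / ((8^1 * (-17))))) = 165376 / 2667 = 62.01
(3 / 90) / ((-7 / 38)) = -0.18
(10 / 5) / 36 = 1 / 18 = 0.06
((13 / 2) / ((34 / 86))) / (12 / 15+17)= 2795 / 3026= 0.92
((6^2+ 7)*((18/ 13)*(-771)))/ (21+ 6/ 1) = -22102/ 13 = -1700.15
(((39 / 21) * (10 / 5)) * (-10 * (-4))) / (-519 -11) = -104 / 371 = -0.28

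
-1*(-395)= 395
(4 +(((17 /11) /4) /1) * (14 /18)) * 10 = 43.01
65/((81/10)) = 650/81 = 8.02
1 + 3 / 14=1.21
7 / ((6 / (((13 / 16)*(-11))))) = -1001 / 96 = -10.43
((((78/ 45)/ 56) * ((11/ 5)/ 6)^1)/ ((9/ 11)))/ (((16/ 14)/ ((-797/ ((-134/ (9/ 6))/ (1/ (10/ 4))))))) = 1253681/ 28944000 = 0.04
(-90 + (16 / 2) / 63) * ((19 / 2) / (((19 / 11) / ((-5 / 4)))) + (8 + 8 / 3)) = -36803 / 108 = -340.77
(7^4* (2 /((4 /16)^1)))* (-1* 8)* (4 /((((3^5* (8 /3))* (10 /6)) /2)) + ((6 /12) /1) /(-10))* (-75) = -4417840 /9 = -490871.11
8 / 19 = 0.42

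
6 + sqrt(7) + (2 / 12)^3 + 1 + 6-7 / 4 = sqrt(7) + 2431 / 216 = 13.90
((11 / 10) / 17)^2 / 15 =0.00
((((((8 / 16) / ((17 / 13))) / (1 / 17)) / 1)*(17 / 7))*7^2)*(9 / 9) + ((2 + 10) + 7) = 1585 / 2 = 792.50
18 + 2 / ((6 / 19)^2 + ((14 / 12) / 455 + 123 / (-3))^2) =1661409867258 / 92294447281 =18.00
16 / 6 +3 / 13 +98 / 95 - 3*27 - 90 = -618998 / 3705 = -167.07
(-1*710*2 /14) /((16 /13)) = -4615 /56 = -82.41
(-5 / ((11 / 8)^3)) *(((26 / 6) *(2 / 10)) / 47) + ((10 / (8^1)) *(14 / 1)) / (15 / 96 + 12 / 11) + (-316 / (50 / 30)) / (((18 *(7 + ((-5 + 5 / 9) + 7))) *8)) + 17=4372872630427 / 141706618680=30.86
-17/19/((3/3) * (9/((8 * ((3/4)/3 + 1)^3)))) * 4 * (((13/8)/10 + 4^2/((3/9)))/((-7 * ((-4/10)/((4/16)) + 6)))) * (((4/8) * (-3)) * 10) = -40938125/280896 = -145.74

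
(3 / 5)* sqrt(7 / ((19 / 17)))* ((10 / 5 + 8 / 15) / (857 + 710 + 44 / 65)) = 26* sqrt(2261) / 509495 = 0.00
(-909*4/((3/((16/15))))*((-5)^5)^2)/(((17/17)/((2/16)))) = -1578125000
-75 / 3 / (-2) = 25 / 2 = 12.50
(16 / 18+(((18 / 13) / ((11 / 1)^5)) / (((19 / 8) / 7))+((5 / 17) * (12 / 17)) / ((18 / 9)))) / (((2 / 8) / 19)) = 410854165048 / 5445617463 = 75.45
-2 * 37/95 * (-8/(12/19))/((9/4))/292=148/9855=0.02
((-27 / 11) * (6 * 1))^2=26244 / 121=216.89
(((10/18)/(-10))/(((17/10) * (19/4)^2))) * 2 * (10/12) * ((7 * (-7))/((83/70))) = 1372000/13753017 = 0.10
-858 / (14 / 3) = -1287 / 7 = -183.86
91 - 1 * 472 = -381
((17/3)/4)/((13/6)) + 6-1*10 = -87/26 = -3.35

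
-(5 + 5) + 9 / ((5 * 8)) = -391 / 40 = -9.78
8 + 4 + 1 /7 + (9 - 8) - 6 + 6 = 92 /7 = 13.14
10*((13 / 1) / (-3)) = -130 / 3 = -43.33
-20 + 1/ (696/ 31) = -13889/ 696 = -19.96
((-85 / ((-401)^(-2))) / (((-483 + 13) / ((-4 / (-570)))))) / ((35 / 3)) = 2733617 / 156275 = 17.49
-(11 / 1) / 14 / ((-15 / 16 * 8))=11 / 105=0.10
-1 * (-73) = 73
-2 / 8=-1 / 4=-0.25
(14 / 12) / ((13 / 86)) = 301 / 39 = 7.72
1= 1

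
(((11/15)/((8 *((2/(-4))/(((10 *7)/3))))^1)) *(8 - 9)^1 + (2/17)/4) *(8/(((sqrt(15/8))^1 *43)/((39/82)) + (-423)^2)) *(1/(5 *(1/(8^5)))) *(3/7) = 10447749989793792/19315954882643755 - 3959323623424 *sqrt(30)/57947864647931265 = 0.54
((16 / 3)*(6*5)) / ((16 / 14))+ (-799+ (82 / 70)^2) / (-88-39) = 22757594 / 155575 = 146.28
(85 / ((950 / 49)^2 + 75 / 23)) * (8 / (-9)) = -7510328 / 37687635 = -0.20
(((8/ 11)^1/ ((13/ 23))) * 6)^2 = 1218816/ 20449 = 59.60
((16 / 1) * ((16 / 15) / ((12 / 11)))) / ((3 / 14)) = 9856 / 135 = 73.01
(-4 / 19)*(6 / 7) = -24 / 133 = -0.18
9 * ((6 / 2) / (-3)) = -9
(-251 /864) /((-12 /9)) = 251 /1152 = 0.22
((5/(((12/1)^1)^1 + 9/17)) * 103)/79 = 8755/16827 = 0.52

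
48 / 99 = 16 / 33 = 0.48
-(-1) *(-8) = -8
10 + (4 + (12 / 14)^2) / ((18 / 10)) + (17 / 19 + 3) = 138464 / 8379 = 16.53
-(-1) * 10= 10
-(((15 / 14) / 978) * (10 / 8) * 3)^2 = -5625 / 333281536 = -0.00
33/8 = 4.12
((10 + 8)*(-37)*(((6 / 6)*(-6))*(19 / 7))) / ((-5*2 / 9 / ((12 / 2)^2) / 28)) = -49198752 / 5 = -9839750.40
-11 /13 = -0.85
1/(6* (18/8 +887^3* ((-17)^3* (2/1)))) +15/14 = 1.07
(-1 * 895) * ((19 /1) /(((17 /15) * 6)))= -85025 /34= -2500.74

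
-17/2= -8.50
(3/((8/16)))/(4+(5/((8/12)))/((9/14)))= 18/47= 0.38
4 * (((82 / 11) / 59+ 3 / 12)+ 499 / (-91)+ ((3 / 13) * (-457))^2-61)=33953816643 / 767767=44224.12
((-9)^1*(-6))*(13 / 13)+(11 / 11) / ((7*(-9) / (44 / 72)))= 61225 / 1134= 53.99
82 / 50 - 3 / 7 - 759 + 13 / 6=-793403 / 1050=-755.62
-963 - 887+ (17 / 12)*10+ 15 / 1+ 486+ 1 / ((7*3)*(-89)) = -1663203 / 1246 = -1334.83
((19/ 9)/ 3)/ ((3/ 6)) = 1.41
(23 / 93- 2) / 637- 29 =-1718152 / 59241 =-29.00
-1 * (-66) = 66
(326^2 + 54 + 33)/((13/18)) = 1914534/13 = 147271.85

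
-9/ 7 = -1.29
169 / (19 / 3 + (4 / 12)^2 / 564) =65988 / 2473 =26.68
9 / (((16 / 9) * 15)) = 0.34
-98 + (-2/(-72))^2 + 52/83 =-10474189/107568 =-97.37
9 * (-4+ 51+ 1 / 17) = 7200 / 17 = 423.53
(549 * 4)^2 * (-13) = -62691408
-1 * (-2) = 2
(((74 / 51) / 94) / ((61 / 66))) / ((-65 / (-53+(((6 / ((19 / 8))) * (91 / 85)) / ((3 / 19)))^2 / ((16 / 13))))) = -1090371722 / 22889052875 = -0.05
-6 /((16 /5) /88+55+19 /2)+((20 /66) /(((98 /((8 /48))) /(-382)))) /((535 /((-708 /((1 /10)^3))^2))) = -75518707702064180 /409420627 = -184452620.90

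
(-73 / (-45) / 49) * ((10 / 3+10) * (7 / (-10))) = -292 / 945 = -0.31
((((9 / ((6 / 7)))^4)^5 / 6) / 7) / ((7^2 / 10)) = 1351887412278676135263345 / 1048576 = 1289260303763080725.92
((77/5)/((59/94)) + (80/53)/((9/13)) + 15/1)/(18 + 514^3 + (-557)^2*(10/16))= 46960408/153087414358815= 0.00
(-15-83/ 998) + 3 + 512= 498917/ 998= 499.92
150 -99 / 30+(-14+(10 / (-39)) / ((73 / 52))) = 290213 / 2190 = 132.52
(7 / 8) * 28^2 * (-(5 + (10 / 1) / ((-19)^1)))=-58310 / 19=-3068.95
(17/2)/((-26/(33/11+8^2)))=-1139/52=-21.90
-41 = -41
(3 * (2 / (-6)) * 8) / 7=-8 / 7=-1.14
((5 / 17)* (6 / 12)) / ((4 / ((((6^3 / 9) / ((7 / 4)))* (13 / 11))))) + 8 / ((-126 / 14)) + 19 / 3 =71161 / 11781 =6.04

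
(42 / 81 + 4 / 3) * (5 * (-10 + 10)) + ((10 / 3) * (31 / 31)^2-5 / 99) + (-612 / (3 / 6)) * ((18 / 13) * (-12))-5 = 26171806 / 1287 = 20335.51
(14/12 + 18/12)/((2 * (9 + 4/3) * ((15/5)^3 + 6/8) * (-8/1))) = -2/3441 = -0.00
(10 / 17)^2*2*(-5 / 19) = -1000 / 5491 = -0.18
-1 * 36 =-36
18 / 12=3 / 2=1.50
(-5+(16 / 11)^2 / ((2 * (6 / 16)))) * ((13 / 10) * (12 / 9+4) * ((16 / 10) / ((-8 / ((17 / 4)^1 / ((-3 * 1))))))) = -4.28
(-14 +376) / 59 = 362 / 59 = 6.14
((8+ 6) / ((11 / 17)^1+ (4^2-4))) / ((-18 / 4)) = -476 / 1935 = -0.25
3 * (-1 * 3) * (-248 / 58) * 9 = 10044 / 29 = 346.34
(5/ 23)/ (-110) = -1/ 506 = -0.00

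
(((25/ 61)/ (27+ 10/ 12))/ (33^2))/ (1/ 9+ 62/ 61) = 150/ 12508133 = 0.00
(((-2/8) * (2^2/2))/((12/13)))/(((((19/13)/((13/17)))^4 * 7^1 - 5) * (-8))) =10604499373/13845720591744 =0.00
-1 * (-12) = 12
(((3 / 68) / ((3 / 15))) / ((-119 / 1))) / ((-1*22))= 0.00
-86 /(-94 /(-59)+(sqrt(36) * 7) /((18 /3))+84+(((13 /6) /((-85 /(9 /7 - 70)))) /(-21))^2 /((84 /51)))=-46971517874400 /50574912763331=-0.93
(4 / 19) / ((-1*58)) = -2 / 551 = -0.00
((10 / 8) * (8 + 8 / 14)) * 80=6000 / 7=857.14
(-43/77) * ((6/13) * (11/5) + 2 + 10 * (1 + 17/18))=-80711/6435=-12.54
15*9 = 135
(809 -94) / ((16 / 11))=7865 / 16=491.56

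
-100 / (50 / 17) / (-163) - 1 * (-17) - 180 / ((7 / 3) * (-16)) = 100545 / 4564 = 22.03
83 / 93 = 0.89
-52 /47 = -1.11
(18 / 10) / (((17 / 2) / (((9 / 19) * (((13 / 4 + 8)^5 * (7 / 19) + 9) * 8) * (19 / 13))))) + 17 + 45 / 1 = 104724938459 / 1343680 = 77938.90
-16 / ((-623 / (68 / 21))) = 1088 / 13083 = 0.08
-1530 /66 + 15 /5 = -222 /11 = -20.18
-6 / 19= -0.32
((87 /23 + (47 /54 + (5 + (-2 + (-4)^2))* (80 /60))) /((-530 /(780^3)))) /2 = -13424589.17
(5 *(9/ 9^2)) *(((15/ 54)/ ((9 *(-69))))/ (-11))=25/ 1106622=0.00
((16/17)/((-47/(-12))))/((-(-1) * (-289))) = -192/230911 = -0.00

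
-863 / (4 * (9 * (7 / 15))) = -4315 / 84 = -51.37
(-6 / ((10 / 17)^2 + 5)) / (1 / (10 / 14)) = -578 / 721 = -0.80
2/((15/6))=4/5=0.80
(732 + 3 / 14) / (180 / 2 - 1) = 8.23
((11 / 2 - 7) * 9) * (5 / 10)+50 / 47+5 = -129 / 188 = -0.69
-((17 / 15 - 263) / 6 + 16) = 1244 / 45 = 27.64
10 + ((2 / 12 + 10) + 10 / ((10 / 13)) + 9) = 42.17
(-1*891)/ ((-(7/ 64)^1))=57024/ 7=8146.29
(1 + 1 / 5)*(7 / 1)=8.40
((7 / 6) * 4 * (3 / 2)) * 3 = 21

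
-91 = -91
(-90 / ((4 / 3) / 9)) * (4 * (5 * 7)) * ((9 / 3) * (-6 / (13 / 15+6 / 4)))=45927000 / 71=646859.15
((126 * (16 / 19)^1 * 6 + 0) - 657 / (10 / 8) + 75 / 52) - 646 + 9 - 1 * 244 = -3796519 / 4940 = -768.53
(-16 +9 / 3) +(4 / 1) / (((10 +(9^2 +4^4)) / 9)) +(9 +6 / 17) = -20902 / 5899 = -3.54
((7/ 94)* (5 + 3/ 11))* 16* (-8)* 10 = -259840/ 517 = -502.59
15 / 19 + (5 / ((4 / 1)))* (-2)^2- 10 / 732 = 40165 / 6954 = 5.78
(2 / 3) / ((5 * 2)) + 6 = 91 / 15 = 6.07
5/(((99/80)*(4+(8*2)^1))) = 20/99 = 0.20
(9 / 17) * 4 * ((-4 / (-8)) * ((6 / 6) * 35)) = 37.06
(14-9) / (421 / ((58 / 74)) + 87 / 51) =493 / 53130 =0.01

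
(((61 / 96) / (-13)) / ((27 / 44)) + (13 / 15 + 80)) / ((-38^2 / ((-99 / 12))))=37430239 / 81095040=0.46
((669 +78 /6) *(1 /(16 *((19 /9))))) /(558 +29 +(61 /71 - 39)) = 217899 /5923288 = 0.04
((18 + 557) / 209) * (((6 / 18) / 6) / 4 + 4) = 11.04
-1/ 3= -0.33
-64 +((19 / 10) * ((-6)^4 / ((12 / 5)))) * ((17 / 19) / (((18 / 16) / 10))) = 8096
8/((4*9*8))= 1/36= 0.03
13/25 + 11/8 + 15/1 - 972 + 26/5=-189981/200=-949.90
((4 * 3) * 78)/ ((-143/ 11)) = -72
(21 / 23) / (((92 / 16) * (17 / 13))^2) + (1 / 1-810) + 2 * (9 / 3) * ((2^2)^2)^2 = 2556379985 / 3516263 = 727.02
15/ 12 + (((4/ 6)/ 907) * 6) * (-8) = 4407/ 3628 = 1.21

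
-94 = -94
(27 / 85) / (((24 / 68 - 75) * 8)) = -1 / 1880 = -0.00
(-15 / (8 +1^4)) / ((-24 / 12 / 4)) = 10 / 3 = 3.33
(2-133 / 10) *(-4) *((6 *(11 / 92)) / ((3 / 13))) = 16159 / 115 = 140.51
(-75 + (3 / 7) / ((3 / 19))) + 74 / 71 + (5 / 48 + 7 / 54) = -15246059 / 214704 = -71.01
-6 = -6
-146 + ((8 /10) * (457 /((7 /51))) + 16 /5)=17646 /7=2520.86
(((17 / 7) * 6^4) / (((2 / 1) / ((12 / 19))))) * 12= 1586304 / 133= 11927.10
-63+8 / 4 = -61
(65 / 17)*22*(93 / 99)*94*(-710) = -268962200 / 51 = -5273768.63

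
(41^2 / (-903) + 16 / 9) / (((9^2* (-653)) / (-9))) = -0.00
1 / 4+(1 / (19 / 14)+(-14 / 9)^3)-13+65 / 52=-402433 / 27702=-14.53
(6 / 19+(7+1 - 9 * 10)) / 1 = -1552 / 19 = -81.68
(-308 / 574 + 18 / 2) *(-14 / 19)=-4858 / 779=-6.24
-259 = -259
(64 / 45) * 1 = 64 / 45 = 1.42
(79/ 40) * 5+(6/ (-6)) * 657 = -5177/ 8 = -647.12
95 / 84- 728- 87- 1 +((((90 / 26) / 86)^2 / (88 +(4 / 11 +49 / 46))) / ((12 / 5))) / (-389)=-753006112531903757 / 924082359876312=-814.87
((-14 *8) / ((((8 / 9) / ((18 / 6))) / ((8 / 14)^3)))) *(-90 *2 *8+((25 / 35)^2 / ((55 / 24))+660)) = 1452556800 / 26411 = 54998.18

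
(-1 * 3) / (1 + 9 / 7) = -21 / 16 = -1.31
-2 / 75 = -0.03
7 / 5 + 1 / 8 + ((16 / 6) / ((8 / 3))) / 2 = 81 / 40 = 2.02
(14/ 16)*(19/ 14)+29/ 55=1509/ 880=1.71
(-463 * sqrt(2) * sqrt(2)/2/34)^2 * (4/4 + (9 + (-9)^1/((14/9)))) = 12647771/16184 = 781.50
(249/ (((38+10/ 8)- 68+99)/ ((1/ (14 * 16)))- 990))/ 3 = 83/ 14746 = 0.01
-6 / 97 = -0.06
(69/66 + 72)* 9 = 14463/22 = 657.41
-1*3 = -3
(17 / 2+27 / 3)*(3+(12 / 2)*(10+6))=3465 / 2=1732.50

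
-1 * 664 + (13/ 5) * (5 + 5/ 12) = -7799/ 12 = -649.92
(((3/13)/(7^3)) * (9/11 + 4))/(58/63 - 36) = -1431/15485470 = -0.00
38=38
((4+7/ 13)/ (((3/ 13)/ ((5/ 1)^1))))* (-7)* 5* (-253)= 2612225/ 3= 870741.67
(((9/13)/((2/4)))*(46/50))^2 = 1.62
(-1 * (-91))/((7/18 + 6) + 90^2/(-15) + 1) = -1638/9587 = -0.17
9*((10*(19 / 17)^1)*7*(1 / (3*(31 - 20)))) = 3990 / 187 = 21.34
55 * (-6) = -330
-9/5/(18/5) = -1/2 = -0.50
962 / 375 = 2.57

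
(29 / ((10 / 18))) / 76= 261 / 380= 0.69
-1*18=-18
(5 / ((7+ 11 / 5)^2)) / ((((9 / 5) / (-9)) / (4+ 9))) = -8125 / 2116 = -3.84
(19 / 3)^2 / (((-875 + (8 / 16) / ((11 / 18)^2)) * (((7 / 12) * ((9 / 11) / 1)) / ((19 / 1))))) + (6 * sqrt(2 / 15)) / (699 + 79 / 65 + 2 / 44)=-36517316 / 19979757 + 572 * sqrt(30) / 1001373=-1.82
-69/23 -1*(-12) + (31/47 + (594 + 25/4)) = 609.91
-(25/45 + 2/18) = -2/3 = -0.67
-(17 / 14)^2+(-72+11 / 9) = -127453 / 1764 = -72.25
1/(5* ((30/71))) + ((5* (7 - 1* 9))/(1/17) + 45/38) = -239888/1425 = -168.34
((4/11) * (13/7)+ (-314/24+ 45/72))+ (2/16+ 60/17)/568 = -2959783/251328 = -11.78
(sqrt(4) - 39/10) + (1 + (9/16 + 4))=293/80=3.66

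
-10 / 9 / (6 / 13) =-65 / 27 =-2.41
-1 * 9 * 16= -144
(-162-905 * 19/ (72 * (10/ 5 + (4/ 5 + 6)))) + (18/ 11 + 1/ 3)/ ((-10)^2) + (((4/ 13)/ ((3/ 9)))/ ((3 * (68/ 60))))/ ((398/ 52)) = -10132359469/ 53586720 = -189.08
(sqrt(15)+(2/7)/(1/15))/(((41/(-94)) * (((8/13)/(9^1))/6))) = -247455/287 - 16497 * sqrt(15)/82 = -1641.39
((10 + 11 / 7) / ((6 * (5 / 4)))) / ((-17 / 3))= -162 / 595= -0.27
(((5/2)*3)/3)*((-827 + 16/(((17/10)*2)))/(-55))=13979/374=37.38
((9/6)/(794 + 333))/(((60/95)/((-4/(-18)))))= 19/40572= 0.00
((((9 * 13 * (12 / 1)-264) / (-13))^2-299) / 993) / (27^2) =1249069 / 122338593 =0.01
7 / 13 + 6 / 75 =201 / 325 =0.62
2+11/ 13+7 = 128/ 13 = 9.85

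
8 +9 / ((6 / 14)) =29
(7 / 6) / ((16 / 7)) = 49 / 96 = 0.51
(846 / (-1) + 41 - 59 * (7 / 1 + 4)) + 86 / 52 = -37761 / 26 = -1452.35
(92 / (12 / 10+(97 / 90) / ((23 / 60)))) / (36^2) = 2645 / 149472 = 0.02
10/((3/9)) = 30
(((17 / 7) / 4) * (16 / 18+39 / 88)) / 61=17935 / 1352736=0.01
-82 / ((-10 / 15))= 123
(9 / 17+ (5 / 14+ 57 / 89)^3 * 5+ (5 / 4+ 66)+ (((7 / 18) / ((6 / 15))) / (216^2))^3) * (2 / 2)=1416891403949657494948300794437 / 19477942101997014071214342144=72.74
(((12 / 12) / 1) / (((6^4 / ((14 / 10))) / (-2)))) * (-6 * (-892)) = -1561 / 135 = -11.56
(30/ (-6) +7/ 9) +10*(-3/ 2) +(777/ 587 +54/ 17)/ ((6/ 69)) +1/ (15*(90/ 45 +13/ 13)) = 3248337/ 99790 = 32.55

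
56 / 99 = 0.57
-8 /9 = -0.89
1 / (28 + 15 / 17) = 17 / 491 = 0.03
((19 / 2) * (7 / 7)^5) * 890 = 8455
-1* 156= -156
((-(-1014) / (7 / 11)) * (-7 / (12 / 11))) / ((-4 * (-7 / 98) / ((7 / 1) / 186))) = -1002001 / 744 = -1346.78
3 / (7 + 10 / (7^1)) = 21 / 59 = 0.36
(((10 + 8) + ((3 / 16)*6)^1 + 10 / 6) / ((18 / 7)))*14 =24451 / 216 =113.20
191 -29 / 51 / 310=3019681 / 15810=191.00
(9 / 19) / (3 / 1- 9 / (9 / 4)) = -9 / 19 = -0.47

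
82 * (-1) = -82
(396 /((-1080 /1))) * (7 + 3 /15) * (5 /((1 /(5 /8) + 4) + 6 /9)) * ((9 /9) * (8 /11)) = -72 /47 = -1.53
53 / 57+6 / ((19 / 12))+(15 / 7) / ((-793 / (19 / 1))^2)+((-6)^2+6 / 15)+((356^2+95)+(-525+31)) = 158548145658727 / 1254553755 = 126378.12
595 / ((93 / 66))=13090 / 31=422.26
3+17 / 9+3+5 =12.89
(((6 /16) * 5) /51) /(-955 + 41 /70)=-175 /4543012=-0.00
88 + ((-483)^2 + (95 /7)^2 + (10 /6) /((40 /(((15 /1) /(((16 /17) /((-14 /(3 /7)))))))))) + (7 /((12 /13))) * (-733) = 2144844379 /9408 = 227980.91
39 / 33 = 13 / 11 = 1.18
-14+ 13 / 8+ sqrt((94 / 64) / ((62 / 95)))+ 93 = sqrt(138415) / 248+ 645 / 8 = 82.13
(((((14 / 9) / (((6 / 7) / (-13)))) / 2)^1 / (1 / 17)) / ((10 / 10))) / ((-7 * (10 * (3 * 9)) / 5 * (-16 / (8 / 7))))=-221 / 5832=-0.04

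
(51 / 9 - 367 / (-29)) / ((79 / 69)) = 36662 / 2291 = 16.00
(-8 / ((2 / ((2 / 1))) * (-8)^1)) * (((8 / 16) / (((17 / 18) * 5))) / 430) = 9 / 36550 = 0.00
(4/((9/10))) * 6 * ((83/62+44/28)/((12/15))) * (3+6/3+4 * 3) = 357850/217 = 1649.08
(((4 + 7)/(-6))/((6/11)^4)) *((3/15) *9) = -37.28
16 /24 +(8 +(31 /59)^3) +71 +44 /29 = 1453183694 /17867973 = 81.33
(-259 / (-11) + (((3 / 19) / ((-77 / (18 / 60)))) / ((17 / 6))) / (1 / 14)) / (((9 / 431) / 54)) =98322306 / 1615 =60880.68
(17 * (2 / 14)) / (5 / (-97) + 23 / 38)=62662 / 14287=4.39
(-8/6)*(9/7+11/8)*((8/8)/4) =-0.89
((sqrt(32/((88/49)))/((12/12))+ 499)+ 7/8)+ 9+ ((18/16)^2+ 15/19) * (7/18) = 14 * sqrt(11)/11+ 3718583/7296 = 513.90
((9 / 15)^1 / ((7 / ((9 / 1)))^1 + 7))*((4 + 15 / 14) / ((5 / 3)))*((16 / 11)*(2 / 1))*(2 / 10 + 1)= 276048 / 336875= 0.82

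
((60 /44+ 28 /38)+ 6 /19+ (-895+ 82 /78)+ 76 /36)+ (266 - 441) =-26028295 /24453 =-1064.42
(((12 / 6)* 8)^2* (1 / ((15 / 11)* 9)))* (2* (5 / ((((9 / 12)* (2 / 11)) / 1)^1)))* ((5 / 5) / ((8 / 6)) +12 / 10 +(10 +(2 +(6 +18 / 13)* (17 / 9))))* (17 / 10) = 5729584256 / 78975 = 72549.34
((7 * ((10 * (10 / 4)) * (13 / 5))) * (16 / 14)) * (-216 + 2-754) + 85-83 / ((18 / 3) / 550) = -510883.33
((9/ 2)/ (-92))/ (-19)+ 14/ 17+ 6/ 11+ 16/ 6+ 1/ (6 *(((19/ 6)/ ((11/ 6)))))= 2703079/ 653752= 4.13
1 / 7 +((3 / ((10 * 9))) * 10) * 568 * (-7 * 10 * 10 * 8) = -22265597 / 21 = -1060266.52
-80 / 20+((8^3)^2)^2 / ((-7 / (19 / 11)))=-1305670058292 / 77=-16956754003.79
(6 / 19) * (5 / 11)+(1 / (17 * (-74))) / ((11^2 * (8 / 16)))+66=95648237 / 1446071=66.14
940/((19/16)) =15040/19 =791.58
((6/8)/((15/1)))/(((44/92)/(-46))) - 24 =-3169/110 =-28.81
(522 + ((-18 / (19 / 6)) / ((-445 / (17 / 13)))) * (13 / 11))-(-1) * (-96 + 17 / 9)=358178779 / 837045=427.91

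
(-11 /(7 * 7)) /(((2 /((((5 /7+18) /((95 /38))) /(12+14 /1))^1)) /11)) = -15851 /44590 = -0.36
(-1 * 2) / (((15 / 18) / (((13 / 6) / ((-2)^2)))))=-13 / 10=-1.30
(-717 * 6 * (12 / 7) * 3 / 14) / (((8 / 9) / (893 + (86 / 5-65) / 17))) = -6591681423 / 4165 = -1582636.60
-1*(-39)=39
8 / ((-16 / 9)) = -9 / 2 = -4.50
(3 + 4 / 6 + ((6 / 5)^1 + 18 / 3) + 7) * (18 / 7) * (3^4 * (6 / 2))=11164.11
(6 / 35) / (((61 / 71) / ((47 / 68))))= 10011 / 72590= 0.14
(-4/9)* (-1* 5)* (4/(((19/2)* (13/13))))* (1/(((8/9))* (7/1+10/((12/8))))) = 60/779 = 0.08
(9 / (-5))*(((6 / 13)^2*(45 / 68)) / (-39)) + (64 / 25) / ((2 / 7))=8372251 / 933725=8.97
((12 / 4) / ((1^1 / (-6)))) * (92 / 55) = -1656 / 55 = -30.11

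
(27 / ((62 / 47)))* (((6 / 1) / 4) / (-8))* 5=-19035 / 992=-19.19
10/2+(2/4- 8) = -5/2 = -2.50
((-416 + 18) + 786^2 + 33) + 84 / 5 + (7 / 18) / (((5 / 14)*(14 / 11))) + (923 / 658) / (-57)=617448.63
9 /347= 0.03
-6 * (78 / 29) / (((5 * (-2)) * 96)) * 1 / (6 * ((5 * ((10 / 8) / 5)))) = 13 / 5800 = 0.00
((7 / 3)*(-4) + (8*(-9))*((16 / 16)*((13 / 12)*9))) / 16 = -1067 / 24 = -44.46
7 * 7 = 49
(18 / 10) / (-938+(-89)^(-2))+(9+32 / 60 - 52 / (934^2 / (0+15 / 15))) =231666078507041 / 24305682102495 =9.53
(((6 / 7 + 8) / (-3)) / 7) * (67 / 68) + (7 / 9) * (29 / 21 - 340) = -11865619 / 44982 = -263.79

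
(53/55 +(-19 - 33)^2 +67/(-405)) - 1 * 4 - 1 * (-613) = 14762971/4455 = 3313.80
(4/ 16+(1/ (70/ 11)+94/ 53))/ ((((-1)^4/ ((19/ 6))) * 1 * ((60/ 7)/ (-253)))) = -77782067/ 381600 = -203.83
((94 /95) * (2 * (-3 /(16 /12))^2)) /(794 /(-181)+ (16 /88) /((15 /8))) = -22739211 /9736664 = -2.34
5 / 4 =1.25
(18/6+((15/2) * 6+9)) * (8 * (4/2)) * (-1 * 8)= -7296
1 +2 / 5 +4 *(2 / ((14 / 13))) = 309 / 35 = 8.83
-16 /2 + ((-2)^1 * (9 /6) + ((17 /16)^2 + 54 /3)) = 2081 /256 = 8.13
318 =318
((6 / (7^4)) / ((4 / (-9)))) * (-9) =243 / 4802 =0.05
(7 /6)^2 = 49 /36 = 1.36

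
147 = 147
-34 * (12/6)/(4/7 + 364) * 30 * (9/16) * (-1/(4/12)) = 48195/5104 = 9.44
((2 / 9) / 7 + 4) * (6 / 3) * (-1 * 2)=-16.13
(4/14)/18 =0.02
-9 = -9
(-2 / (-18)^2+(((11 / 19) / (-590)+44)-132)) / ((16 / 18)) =-4994461 / 50445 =-99.01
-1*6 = -6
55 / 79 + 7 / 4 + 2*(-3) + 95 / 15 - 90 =-87.22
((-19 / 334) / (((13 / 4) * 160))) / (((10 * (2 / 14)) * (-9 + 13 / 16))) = 133 / 14220050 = 0.00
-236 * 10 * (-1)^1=2360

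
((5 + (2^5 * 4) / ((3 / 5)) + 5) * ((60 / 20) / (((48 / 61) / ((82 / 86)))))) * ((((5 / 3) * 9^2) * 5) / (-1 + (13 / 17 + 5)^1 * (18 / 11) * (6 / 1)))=9856.35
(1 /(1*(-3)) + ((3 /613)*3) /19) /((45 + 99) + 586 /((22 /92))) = -6391 /49860807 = -0.00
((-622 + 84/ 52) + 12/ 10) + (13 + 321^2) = 102434.82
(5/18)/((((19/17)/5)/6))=425/57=7.46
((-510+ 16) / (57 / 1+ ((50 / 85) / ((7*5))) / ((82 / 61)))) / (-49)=172159 / 973574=0.18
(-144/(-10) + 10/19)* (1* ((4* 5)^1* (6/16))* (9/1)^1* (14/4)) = 134001/38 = 3526.34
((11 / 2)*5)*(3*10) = 825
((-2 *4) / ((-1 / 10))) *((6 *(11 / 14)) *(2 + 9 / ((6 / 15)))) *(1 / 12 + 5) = 46970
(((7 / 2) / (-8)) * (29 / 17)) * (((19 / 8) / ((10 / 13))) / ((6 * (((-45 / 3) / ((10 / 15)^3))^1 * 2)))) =50141 / 13219200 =0.00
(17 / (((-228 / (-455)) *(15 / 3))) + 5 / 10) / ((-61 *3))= -1661 / 41724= -0.04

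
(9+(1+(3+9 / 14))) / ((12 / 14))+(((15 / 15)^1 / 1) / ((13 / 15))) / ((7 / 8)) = 18821 / 1092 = 17.24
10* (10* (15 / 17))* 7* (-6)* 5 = -315000 / 17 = -18529.41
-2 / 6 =-1 / 3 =-0.33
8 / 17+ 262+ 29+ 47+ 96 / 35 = 203022 / 595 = 341.21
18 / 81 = 2 / 9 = 0.22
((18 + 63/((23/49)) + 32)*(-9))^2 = 1454125689/529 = 2748819.83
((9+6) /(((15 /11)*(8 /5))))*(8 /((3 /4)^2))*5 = 4400 /9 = 488.89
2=2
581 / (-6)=-581 / 6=-96.83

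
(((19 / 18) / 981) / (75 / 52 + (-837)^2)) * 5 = 2470 / 321637494627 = 0.00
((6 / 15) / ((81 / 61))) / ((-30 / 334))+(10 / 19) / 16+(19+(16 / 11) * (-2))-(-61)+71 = 144.77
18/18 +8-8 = 1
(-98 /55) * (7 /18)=-343 /495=-0.69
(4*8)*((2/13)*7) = 34.46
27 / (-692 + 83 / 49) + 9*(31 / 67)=3116178 / 755425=4.13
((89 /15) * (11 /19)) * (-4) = -3916 /285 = -13.74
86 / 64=43 / 32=1.34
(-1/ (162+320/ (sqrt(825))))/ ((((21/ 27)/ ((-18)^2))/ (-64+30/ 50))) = 1235423178/ 7542115 - 14789952 * sqrt(33)/ 7542115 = 152.54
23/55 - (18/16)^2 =-2983/3520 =-0.85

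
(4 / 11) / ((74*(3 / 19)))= 38 / 1221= 0.03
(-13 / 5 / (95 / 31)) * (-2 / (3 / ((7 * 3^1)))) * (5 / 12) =2821 / 570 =4.95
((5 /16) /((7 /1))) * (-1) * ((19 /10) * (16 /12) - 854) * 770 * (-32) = -2809840 /3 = -936613.33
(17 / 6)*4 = 34 / 3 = 11.33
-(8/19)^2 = -64/361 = -0.18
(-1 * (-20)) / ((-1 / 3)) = -60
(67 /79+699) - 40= 52128 /79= 659.85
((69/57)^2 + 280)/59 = 101609/21299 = 4.77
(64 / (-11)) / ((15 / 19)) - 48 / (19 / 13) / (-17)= -289808 / 53295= -5.44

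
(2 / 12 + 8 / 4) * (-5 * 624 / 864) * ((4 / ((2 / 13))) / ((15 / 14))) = -15379 / 81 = -189.86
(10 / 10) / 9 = 1 / 9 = 0.11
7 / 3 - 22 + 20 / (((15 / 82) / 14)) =1511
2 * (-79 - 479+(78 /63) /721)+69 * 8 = -8539472 /15141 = -564.00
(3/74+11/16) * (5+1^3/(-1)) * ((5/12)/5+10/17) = 59047/30192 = 1.96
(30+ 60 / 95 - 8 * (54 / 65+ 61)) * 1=-573058 / 1235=-464.01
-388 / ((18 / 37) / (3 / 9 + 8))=-6646.30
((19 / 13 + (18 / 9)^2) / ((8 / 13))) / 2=71 / 16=4.44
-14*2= -28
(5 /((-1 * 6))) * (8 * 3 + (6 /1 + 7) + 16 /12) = -575 /18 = -31.94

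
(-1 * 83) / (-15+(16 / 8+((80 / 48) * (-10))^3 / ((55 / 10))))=24651 / 253861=0.10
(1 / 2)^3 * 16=2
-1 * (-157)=157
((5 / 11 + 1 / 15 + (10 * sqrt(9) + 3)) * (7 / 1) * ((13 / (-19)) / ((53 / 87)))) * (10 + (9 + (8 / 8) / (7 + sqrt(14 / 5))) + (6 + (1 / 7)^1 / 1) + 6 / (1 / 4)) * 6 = -47488048738 / 609235 + 4170374 * sqrt(70) / 609235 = -77889.74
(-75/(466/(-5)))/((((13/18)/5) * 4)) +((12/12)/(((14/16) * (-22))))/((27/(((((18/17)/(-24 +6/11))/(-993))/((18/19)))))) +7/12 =1.98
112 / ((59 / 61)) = 6832 / 59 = 115.80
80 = 80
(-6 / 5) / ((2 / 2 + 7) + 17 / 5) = -2 / 19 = -0.11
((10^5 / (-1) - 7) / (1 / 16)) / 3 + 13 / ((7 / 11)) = -11200355 / 21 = -533350.24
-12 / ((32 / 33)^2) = -3267 / 256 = -12.76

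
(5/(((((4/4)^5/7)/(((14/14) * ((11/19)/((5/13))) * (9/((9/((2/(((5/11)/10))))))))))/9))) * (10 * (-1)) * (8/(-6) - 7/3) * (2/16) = 1816815/19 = 95621.84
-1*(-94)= 94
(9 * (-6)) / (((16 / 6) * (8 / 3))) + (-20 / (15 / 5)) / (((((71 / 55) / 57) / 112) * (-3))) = 74853841 / 6816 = 10982.08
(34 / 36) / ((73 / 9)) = 17 / 146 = 0.12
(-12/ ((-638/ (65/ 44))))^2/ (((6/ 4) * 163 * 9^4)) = 0.00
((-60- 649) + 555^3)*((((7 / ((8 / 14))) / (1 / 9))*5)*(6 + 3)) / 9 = 188475865515 / 2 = 94237932757.50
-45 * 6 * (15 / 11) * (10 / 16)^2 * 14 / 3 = -118125 / 176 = -671.16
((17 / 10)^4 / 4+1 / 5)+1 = 3.29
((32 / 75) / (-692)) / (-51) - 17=-11249317 / 661725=-17.00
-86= -86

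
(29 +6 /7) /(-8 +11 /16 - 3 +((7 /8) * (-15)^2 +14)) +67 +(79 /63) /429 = 5824050776 /86729643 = 67.15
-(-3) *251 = 753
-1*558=-558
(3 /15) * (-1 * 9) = -1.80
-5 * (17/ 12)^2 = -1445/ 144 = -10.03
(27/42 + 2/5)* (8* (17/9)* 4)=63.03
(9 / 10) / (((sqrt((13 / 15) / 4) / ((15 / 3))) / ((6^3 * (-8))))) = -15552 * sqrt(195) / 13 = -16705.53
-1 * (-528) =528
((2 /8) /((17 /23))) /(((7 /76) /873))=381501 /119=3205.89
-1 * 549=-549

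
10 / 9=1.11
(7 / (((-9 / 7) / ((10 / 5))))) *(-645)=21070 / 3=7023.33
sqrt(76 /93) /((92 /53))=53*sqrt(1767) /4278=0.52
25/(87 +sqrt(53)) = 2175/7516 - 25 * sqrt(53)/7516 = 0.27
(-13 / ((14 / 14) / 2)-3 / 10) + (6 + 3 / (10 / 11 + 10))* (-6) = -1279 / 20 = -63.95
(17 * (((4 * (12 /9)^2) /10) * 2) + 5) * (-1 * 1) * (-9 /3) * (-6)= -2626 /5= -525.20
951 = 951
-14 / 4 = -7 / 2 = -3.50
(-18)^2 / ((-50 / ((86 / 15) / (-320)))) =1161 / 10000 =0.12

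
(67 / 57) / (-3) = -67 / 171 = -0.39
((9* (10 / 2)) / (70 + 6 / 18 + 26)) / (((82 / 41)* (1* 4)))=135 / 2312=0.06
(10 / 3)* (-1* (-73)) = 730 / 3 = 243.33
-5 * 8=-40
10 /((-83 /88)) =-880 /83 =-10.60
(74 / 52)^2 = 1369 / 676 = 2.03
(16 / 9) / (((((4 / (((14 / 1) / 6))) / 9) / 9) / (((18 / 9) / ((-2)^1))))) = -84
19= 19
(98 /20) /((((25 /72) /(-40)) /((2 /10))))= -14112 /125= -112.90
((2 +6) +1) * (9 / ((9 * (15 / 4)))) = 12 / 5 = 2.40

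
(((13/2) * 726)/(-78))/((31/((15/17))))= -1.72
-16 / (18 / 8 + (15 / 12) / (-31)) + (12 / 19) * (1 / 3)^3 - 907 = -21417373 / 23427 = -914.22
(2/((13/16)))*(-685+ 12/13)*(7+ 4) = -3130336/169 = -18522.70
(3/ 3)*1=1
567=567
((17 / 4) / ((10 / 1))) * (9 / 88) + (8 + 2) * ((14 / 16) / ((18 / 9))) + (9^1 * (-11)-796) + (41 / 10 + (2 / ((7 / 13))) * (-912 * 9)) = -154607813 / 4928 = -31373.34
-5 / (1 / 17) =-85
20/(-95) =-4/19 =-0.21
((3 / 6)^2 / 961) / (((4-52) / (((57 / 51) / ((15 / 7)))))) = -133 / 47050560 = -0.00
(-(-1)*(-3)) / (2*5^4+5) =-3 / 1255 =-0.00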